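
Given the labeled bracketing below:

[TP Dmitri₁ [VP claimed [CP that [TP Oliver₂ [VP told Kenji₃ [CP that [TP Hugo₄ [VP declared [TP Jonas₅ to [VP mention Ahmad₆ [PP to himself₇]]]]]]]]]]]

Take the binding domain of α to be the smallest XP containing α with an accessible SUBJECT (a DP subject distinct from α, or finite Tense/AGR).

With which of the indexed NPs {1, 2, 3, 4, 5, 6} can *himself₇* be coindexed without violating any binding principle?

*himself* is an anaphor, so Principle A applies: it must be bound in its binding domain.
Binding domain of *himself₇*: the embedded TP, whose subject is Jonas₅.
*Dmitri₁* c-commands the anaphor but is outside its binding domain → cannot satisfy Principle A.
*Oliver₂* c-commands the anaphor but is outside its binding domain → cannot satisfy Principle A.
*Kenji₃* c-commands the anaphor but is outside its binding domain → cannot satisfy Principle A.
*Hugo₄* c-commands the anaphor but is outside its binding domain → cannot satisfy Principle A.
*Jonas₅* c-commands the anaphor within its binding domain → licit binder.
*Ahmad₆* c-commands the anaphor within its binding domain → licit binder.

{5, 6}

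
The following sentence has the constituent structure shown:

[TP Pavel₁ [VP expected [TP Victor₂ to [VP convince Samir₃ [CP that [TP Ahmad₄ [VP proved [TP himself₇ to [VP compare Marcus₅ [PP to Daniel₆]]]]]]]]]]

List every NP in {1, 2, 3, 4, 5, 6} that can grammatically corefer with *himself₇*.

{4}

*himself* is an anaphor, so Principle A applies: it must be bound in its binding domain.
Binding domain of *himself₇*: the embedded TP, whose subject is Ahmad₄.
*Pavel₁* c-commands the anaphor but is outside its binding domain → cannot satisfy Principle A.
*Victor₂* c-commands the anaphor but is outside its binding domain → cannot satisfy Principle A.
*Samir₃* c-commands the anaphor but is outside its binding domain → cannot satisfy Principle A.
*Ahmad₄* c-commands the anaphor within its binding domain → licit binder.
*Marcus₅* does not c-command the anaphor → cannot bind it.
*Daniel₆* does not c-command the anaphor → cannot bind it.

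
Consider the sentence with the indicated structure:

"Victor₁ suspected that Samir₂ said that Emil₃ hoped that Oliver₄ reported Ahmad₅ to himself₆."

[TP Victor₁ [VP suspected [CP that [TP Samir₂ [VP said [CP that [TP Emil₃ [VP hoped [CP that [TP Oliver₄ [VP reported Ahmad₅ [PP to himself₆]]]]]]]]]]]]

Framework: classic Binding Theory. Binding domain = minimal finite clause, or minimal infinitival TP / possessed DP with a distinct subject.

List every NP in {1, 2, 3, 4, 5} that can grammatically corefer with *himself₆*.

*himself* is an anaphor, so Principle A applies: it must be bound in its binding domain.
Binding domain of *himself₆*: the embedded TP, whose subject is Oliver₄.
*Victor₁* c-commands the anaphor but is outside its binding domain → cannot satisfy Principle A.
*Samir₂* c-commands the anaphor but is outside its binding domain → cannot satisfy Principle A.
*Emil₃* c-commands the anaphor but is outside its binding domain → cannot satisfy Principle A.
*Oliver₄* c-commands the anaphor within its binding domain → licit binder.
*Ahmad₅* c-commands the anaphor within its binding domain → licit binder.

{4, 5}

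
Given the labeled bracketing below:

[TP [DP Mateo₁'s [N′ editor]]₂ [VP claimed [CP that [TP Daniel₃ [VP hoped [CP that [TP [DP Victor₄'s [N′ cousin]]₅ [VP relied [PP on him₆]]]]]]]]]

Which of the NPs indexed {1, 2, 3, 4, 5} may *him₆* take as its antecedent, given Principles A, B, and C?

{1, 2, 3, 4}

*him* is a pronoun, so Principle B applies: it must be free in its binding domain.
Binding domain of *him₆*: the embedded TP, whose subject is [Victor₄'s cousin]₅.
*Mateo₁* and the pronoun do not c-command one another → neither Principle B nor Principle C is at stake; coindexation permitted.
*[Mateo₁'s editor]₂* c-commands the pronoun but from outside its binding domain, and is not c-commanded by it → coindexation permitted.
*Daniel₃* c-commands the pronoun but from outside its binding domain, and is not c-commanded by it → coindexation permitted.
*Victor₄* and the pronoun do not c-command one another → neither Principle B nor Principle C is at stake; coindexation permitted.
*[Victor₄'s cousin]₅* c-commands the pronoun within its binding domain → coindexation would violate Principle B.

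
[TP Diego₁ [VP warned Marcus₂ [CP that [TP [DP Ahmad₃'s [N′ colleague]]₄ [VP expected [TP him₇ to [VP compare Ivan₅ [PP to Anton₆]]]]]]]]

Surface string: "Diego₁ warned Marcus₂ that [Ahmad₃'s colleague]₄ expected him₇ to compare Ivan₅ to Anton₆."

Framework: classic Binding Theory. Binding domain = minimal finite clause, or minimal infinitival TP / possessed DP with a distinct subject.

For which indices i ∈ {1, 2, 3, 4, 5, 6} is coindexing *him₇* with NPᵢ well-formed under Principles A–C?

{1, 2, 3}

*him* is a pronoun, so Principle B applies: it must be free in its binding domain.
Binding domain of *him₇*: the embedded TP, whose subject is [Ahmad₃'s colleague]₄.
*Diego₁* c-commands the pronoun but from outside its binding domain, and is not c-commanded by it → coindexation permitted.
*Marcus₂* c-commands the pronoun but from outside its binding domain, and is not c-commanded by it → coindexation permitted.
*Ahmad₃* and the pronoun do not c-command one another → neither Principle B nor Principle C is at stake; coindexation permitted.
*[Ahmad₃'s colleague]₄* c-commands the pronoun within its binding domain → coindexation would violate Principle B.
*Ivan₅*: the pronoun c-commands this R-expression → coindexation would violate Principle C on *Ivan₅*.
*Anton₆*: the pronoun c-commands this R-expression → coindexation would violate Principle C on *Anton₆*.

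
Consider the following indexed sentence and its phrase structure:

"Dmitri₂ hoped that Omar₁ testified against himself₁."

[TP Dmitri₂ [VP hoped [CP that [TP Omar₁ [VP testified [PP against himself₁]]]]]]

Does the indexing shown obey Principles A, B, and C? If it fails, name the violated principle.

The two coindexed NPs are *Omar₁* and *himself₁*.
*himself₁* is an anaphor; its binding domain is the embedded TP, whose subject is Omar₁. *Omar₁* c-commands it within that domain and shares its index, so Principle A is satisfied.
*Omar₁* is an R-expression; *himself₁* does not c-command it, and no other NP shares its index, so Principle C is satisfied.
All principles are respected.

grammatical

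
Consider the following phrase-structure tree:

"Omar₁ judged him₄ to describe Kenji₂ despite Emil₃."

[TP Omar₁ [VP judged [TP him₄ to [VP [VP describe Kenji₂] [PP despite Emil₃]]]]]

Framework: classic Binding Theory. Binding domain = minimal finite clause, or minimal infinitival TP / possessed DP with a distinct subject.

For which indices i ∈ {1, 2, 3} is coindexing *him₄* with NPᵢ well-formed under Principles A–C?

none

*him* is a pronoun, so Principle B applies: it must be free in its binding domain.
Binding domain of *him₄*: the matrix TP, whose subject is Omar₁.
*Omar₁* c-commands the pronoun within its binding domain → coindexation would violate Principle B.
*Kenji₂*: the pronoun c-commands this R-expression → coindexation would violate Principle C on *Kenji₂*.
*Emil₃*: the pronoun c-commands this R-expression → coindexation would violate Principle C on *Emil₃*.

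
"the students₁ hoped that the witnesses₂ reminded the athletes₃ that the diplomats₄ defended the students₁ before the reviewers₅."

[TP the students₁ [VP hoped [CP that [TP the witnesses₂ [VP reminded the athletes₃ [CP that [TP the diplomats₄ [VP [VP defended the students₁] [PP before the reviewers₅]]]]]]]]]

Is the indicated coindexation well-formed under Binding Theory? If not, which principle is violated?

Principle C

The two coindexed NPs are *the students₁* (the higher occurrence) and *the students₁* (the lower occurrence).
*the students₁* (the lower occurrence) is an R-expression. Principle C requires it to be free everywhere.
*the students₁* (the higher occurrence) c-commands it and carries the same index.
The R-expression is bound → Principle C violation.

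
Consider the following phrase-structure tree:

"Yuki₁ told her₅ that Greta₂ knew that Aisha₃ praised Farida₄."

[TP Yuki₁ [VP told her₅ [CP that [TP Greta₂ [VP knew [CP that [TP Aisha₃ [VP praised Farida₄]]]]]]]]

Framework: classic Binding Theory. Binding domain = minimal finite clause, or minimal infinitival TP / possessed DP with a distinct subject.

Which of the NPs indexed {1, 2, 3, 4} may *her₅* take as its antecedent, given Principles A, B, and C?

*her* is a pronoun, so Principle B applies: it must be free in its binding domain.
Binding domain of *her₅*: the matrix TP, whose subject is Yuki₁.
*Yuki₁* c-commands the pronoun within its binding domain → coindexation would violate Principle B.
*Greta₂*: the pronoun c-commands this R-expression → coindexation would violate Principle C on *Greta₂*.
*Aisha₃*: the pronoun c-commands this R-expression → coindexation would violate Principle C on *Aisha₃*.
*Farida₄*: the pronoun c-commands this R-expression → coindexation would violate Principle C on *Farida₄*.

none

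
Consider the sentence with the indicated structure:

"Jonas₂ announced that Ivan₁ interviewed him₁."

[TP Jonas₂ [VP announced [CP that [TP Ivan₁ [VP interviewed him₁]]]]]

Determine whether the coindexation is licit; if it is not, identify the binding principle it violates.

Principle B

The two coindexed NPs are *Ivan₁* and *him₁*.
*him₁* is a pronoun. Its binding domain is the embedded TP, whose subject is Ivan₁.
*Ivan₁* c-commands it within that domain and carries the same index.
The pronoun is locally bound → Principle B violation.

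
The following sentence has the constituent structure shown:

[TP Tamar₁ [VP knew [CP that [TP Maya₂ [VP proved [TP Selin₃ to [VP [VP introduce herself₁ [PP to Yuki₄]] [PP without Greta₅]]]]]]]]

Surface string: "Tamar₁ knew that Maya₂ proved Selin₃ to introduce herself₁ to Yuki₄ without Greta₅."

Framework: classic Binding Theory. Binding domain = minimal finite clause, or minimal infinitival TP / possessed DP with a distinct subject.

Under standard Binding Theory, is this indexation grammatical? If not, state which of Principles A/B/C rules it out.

Principle A

The two coindexed NPs are *Tamar₁* and *herself₁*.
*herself₁* is an anaphor. Principle A requires it to be bound within its binding domain — the embedded TP, whose subject is Selin₃.
Within that domain it is c-commanded by *Selin₃*, which does not share its index.
*Tamar₁* does c-command the anaphor, but from outside its binding domain.
The anaphor is unbound in its domain → Principle A violation.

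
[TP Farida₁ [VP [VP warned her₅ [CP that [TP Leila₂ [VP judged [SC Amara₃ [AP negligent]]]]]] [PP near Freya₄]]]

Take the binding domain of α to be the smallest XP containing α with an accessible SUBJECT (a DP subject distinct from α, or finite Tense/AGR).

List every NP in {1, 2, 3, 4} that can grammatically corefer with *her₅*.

{4}

*her* is a pronoun, so Principle B applies: it must be free in its binding domain.
Binding domain of *her₅*: the matrix TP, whose subject is Farida₁.
*Farida₁* c-commands the pronoun within its binding domain → coindexation would violate Principle B.
*Leila₂*: the pronoun c-commands this R-expression → coindexation would violate Principle C on *Leila₂*.
*Amara₃*: the pronoun c-commands this R-expression → coindexation would violate Principle C on *Amara₃*.
*Freya₄* and the pronoun do not c-command one another → neither Principle B nor Principle C is at stake; coindexation permitted.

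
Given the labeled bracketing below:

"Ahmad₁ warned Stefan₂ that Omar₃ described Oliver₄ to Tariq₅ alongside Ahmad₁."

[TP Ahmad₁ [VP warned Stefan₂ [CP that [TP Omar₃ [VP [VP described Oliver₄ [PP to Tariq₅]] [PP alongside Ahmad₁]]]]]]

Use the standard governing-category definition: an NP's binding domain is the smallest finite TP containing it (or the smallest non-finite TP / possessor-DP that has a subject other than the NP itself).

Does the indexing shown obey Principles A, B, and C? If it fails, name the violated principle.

The two coindexed NPs are *Ahmad₁* (the lower occurrence) and *Ahmad₁* (the higher occurrence).
*Ahmad₁* (the lower occurrence) is an R-expression. Principle C requires it to be free everywhere.
*Ahmad₁* (the higher occurrence) c-commands it and carries the same index.
The R-expression is bound → Principle C violation.

Principle C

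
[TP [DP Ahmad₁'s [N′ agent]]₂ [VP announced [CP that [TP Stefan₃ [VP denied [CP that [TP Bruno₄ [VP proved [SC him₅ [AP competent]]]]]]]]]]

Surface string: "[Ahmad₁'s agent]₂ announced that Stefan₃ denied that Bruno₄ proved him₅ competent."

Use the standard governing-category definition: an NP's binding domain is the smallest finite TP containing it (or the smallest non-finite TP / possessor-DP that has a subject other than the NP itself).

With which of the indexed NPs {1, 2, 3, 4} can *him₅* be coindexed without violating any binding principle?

*him* is a pronoun, so Principle B applies: it must be free in its binding domain.
Binding domain of *him₅*: the embedded TP, whose subject is Bruno₄.
*Ahmad₁* and the pronoun do not c-command one another → neither Principle B nor Principle C is at stake; coindexation permitted.
*[Ahmad₁'s agent]₂* c-commands the pronoun but from outside its binding domain, and is not c-commanded by it → coindexation permitted.
*Stefan₃* c-commands the pronoun but from outside its binding domain, and is not c-commanded by it → coindexation permitted.
*Bruno₄* c-commands the pronoun within its binding domain → coindexation would violate Principle B.

{1, 2, 3}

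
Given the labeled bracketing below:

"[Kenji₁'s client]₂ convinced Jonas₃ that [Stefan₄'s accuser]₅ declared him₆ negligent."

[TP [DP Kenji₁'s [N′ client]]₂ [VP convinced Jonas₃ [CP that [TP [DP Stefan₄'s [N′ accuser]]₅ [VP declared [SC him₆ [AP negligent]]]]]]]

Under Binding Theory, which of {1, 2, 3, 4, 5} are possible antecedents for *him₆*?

*him* is a pronoun, so Principle B applies: it must be free in its binding domain.
Binding domain of *him₆*: the embedded TP, whose subject is [Stefan₄'s accuser]₅.
*Kenji₁* and the pronoun do not c-command one another → neither Principle B nor Principle C is at stake; coindexation permitted.
*[Kenji₁'s client]₂* c-commands the pronoun but from outside its binding domain, and is not c-commanded by it → coindexation permitted.
*Jonas₃* c-commands the pronoun but from outside its binding domain, and is not c-commanded by it → coindexation permitted.
*Stefan₄* and the pronoun do not c-command one another → neither Principle B nor Principle C is at stake; coindexation permitted.
*[Stefan₄'s accuser]₅* c-commands the pronoun within its binding domain → coindexation would violate Principle B.

{1, 2, 3, 4}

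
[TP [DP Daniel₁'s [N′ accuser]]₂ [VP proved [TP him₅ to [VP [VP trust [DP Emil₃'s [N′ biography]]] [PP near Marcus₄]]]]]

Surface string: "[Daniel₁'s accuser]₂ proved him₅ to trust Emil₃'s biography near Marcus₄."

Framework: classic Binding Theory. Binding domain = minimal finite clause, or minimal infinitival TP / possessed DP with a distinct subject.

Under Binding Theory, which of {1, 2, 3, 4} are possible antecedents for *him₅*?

{1}

*him* is a pronoun, so Principle B applies: it must be free in its binding domain.
Binding domain of *him₅*: the matrix TP, whose subject is [Daniel₁'s accuser]₂.
*Daniel₁* and the pronoun do not c-command one another → neither Principle B nor Principle C is at stake; coindexation permitted.
*[Daniel₁'s accuser]₂* c-commands the pronoun within its binding domain → coindexation would violate Principle B.
*Emil₃*: the pronoun c-commands this R-expression → coindexation would violate Principle C on *Emil₃*.
*Marcus₄*: the pronoun c-commands this R-expression → coindexation would violate Principle C on *Marcus₄*.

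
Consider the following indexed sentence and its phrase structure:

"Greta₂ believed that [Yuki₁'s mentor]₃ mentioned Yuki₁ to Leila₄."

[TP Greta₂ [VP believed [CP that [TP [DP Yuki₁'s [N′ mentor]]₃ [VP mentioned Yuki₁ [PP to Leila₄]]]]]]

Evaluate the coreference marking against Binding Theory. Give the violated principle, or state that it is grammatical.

The two coindexed NPs are *Yuki₁* and *Yuki₁*.
*Yuki₁* is an R-expression; no coindexed NP c-commands it, so Principle C holds.
*Yuki₁* is an R-expression; *Yuki₁* does not c-command it, and no other NP shares its index, so Principle C is satisfied.
All principles are respected.

grammatical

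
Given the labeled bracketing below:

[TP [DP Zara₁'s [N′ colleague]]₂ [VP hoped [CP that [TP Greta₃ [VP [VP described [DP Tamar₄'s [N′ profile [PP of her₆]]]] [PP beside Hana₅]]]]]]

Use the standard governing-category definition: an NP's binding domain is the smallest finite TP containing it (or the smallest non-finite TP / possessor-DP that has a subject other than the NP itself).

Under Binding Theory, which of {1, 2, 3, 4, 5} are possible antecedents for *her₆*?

{1, 2, 3, 5}

*her* is a pronoun, so Principle B applies: it must be free in its binding domain.
Binding domain of *her₆*: the possessed DP, whose subject is Tamar₄.
*Zara₁* and the pronoun do not c-command one another → neither Principle B nor Principle C is at stake; coindexation permitted.
*[Zara₁'s colleague]₂* c-commands the pronoun but from outside its binding domain, and is not c-commanded by it → coindexation permitted.
*Greta₃* c-commands the pronoun but from outside its binding domain, and is not c-commanded by it → coindexation permitted.
*Tamar₄* c-commands the pronoun within its binding domain → coindexation would violate Principle B.
*Hana₅* and the pronoun do not c-command one another → neither Principle B nor Principle C is at stake; coindexation permitted.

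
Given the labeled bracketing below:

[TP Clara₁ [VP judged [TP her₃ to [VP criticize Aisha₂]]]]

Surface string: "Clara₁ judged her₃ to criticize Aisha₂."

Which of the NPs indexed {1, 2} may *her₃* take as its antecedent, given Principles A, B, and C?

none

*her* is a pronoun, so Principle B applies: it must be free in its binding domain.
Binding domain of *her₃*: the matrix TP, whose subject is Clara₁.
*Clara₁* c-commands the pronoun within its binding domain → coindexation would violate Principle B.
*Aisha₂*: the pronoun c-commands this R-expression → coindexation would violate Principle C on *Aisha₂*.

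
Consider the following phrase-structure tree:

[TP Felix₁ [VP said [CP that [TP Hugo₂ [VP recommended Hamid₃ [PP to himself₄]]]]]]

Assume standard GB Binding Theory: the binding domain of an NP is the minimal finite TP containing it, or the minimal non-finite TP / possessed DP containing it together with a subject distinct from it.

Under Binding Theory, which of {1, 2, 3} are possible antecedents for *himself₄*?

{2, 3}

*himself* is an anaphor, so Principle A applies: it must be bound in its binding domain.
Binding domain of *himself₄*: the embedded TP, whose subject is Hugo₂.
*Felix₁* c-commands the anaphor but is outside its binding domain → cannot satisfy Principle A.
*Hugo₂* c-commands the anaphor within its binding domain → licit binder.
*Hamid₃* c-commands the anaphor within its binding domain → licit binder.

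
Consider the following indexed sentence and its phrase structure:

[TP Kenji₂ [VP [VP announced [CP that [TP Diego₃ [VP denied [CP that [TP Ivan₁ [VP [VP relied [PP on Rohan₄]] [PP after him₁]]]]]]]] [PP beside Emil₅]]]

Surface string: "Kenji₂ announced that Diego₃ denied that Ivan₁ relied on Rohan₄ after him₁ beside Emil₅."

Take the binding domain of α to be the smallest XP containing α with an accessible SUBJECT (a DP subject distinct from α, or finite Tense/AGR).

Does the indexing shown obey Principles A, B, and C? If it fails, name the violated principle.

Principle B

The two coindexed NPs are *Ivan₁* and *him₁*.
*him₁* is a pronoun. Its binding domain is the embedded TP, whose subject is Ivan₁.
*Ivan₁* c-commands it within that domain and carries the same index.
The pronoun is locally bound → Principle B violation.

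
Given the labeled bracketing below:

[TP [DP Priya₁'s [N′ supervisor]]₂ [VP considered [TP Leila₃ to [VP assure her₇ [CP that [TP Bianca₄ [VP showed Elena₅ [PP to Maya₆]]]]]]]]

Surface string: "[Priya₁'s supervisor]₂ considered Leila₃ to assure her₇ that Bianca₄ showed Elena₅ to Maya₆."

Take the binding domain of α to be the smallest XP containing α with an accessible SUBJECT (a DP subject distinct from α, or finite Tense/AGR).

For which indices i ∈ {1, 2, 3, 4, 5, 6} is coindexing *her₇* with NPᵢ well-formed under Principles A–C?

{1, 2}

*her* is a pronoun, so Principle B applies: it must be free in its binding domain.
Binding domain of *her₇*: the embedded TP, whose subject is Leila₃.
*Priya₁* and the pronoun do not c-command one another → neither Principle B nor Principle C is at stake; coindexation permitted.
*[Priya₁'s supervisor]₂* c-commands the pronoun but from outside its binding domain, and is not c-commanded by it → coindexation permitted.
*Leila₃* c-commands the pronoun within its binding domain → coindexation would violate Principle B.
*Bianca₄*: the pronoun c-commands this R-expression → coindexation would violate Principle C on *Bianca₄*.
*Elena₅*: the pronoun c-commands this R-expression → coindexation would violate Principle C on *Elena₅*.
*Maya₆*: the pronoun c-commands this R-expression → coindexation would violate Principle C on *Maya₆*.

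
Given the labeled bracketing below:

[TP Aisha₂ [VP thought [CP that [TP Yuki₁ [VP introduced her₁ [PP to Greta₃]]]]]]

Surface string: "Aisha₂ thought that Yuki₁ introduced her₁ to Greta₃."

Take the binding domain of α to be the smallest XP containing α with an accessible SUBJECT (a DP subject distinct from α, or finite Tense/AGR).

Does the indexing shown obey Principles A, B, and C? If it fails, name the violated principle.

Principle B

The two coindexed NPs are *Yuki₁* and *her₁*.
*her₁* is a pronoun. Its binding domain is the embedded TP, whose subject is Yuki₁.
*Yuki₁* c-commands it within that domain and carries the same index.
The pronoun is locally bound → Principle B violation.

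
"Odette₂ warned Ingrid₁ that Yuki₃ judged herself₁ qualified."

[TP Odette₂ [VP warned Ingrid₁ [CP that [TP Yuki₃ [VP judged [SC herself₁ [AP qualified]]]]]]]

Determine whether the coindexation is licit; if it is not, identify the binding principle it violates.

The two coindexed NPs are *Ingrid₁* and *herself₁*.
*herself₁* is an anaphor. Principle A requires it to be bound within its binding domain — the embedded TP, whose subject is Yuki₃.
Within that domain it is c-commanded by *Yuki₃*, which does not share its index.
*Ingrid₁* does c-command the anaphor, but from outside its binding domain.
The anaphor is unbound in its domain → Principle A violation.

Principle A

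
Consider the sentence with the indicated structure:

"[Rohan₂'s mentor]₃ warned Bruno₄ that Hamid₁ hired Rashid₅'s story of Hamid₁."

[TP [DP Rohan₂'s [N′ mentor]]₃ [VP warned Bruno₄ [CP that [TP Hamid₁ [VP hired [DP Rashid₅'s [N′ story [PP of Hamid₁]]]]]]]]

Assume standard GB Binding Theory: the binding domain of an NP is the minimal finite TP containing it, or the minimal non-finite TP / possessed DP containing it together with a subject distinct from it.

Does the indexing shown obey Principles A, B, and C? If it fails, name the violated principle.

Principle C

The two coindexed NPs are *Hamid₁* (the lower occurrence) and *Hamid₁* (the higher occurrence).
*Hamid₁* (the lower occurrence) is an R-expression. Principle C requires it to be free everywhere.
*Hamid₁* (the higher occurrence) c-commands it and carries the same index.
The R-expression is bound → Principle C violation.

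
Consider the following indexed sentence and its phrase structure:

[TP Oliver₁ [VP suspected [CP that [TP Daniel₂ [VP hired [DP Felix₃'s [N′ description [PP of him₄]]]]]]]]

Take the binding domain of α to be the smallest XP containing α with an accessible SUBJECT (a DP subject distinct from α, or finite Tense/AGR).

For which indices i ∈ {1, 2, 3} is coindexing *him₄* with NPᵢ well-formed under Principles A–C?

*him* is a pronoun, so Principle B applies: it must be free in its binding domain.
Binding domain of *him₄*: the possessed DP, whose subject is Felix₃.
*Oliver₁* c-commands the pronoun but from outside its binding domain, and is not c-commanded by it → coindexation permitted.
*Daniel₂* c-commands the pronoun but from outside its binding domain, and is not c-commanded by it → coindexation permitted.
*Felix₃* c-commands the pronoun within its binding domain → coindexation would violate Principle B.

{1, 2}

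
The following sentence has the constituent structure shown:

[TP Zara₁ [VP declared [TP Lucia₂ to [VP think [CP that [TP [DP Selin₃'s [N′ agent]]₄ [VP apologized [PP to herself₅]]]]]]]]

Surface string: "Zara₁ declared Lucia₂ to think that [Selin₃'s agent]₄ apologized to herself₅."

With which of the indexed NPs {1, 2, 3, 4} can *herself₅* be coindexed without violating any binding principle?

*herself* is an anaphor, so Principle A applies: it must be bound in its binding domain.
Binding domain of *herself₅*: the embedded TP, whose subject is [Selin₃'s agent]₄.
*Zara₁* c-commands the anaphor but is outside its binding domain → cannot satisfy Principle A.
*Lucia₂* c-commands the anaphor but is outside its binding domain → cannot satisfy Principle A.
*Selin₃* does not c-command the anaphor → cannot bind it.
*[Selin₃'s agent]₄* c-commands the anaphor within its binding domain → licit binder.

{4}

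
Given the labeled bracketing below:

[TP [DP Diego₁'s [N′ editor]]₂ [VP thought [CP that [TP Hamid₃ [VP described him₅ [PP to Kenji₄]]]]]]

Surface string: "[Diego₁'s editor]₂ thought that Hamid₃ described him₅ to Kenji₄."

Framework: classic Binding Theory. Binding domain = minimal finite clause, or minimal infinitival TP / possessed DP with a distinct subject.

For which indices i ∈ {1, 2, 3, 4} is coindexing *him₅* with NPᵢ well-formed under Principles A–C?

{1, 2}

*him* is a pronoun, so Principle B applies: it must be free in its binding domain.
Binding domain of *him₅*: the embedded TP, whose subject is Hamid₃.
*Diego₁* and the pronoun do not c-command one another → neither Principle B nor Principle C is at stake; coindexation permitted.
*[Diego₁'s editor]₂* c-commands the pronoun but from outside its binding domain, and is not c-commanded by it → coindexation permitted.
*Hamid₃* c-commands the pronoun within its binding domain → coindexation would violate Principle B.
*Kenji₄*: the pronoun c-commands this R-expression → coindexation would violate Principle C on *Kenji₄*.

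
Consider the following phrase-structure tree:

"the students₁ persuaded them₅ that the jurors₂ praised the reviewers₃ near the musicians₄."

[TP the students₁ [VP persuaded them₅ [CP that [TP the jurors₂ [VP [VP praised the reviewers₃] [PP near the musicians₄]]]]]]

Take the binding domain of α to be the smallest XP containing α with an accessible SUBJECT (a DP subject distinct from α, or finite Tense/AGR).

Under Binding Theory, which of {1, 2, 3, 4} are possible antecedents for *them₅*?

none

*them* is a pronoun, so Principle B applies: it must be free in its binding domain.
Binding domain of *them₅*: the matrix TP, whose subject is the students₁.
*the students₁* c-commands the pronoun within its binding domain → coindexation would violate Principle B.
*the jurors₂*: the pronoun c-commands this R-expression → coindexation would violate Principle C on *the jurors₂*.
*the reviewers₃*: the pronoun c-commands this R-expression → coindexation would violate Principle C on *the reviewers₃*.
*the musicians₄*: the pronoun c-commands this R-expression → coindexation would violate Principle C on *the musicians₄*.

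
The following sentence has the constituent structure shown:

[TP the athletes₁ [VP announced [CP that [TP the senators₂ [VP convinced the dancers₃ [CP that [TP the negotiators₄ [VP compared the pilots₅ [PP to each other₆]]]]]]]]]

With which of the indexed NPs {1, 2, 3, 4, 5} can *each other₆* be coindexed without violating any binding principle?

{4, 5}

*each other* is an anaphor, so Principle A applies: it must be bound in its binding domain.
Binding domain of *each other₆*: the embedded TP, whose subject is the negotiators₄.
*the athletes₁* c-commands the anaphor but is outside its binding domain → cannot satisfy Principle A.
*the senators₂* c-commands the anaphor but is outside its binding domain → cannot satisfy Principle A.
*the dancers₃* c-commands the anaphor but is outside its binding domain → cannot satisfy Principle A.
*the negotiators₄* c-commands the anaphor within its binding domain → licit binder.
*the pilots₅* c-commands the anaphor within its binding domain → licit binder.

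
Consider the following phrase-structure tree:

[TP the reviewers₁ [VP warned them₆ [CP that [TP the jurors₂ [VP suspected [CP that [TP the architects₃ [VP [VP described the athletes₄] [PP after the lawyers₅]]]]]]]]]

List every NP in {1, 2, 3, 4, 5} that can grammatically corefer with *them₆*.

*them* is a pronoun, so Principle B applies: it must be free in its binding domain.
Binding domain of *them₆*: the matrix TP, whose subject is the reviewers₁.
*the reviewers₁* c-commands the pronoun within its binding domain → coindexation would violate Principle B.
*the jurors₂*: the pronoun c-commands this R-expression → coindexation would violate Principle C on *the jurors₂*.
*the architects₃*: the pronoun c-commands this R-expression → coindexation would violate Principle C on *the architects₃*.
*the athletes₄*: the pronoun c-commands this R-expression → coindexation would violate Principle C on *the athletes₄*.
*the lawyers₅*: the pronoun c-commands this R-expression → coindexation would violate Principle C on *the lawyers₅*.

none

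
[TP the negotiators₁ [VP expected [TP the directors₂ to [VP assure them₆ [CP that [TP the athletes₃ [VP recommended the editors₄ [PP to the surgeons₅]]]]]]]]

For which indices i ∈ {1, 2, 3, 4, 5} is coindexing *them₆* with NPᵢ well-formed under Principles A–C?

*them* is a pronoun, so Principle B applies: it must be free in its binding domain.
Binding domain of *them₆*: the embedded TP, whose subject is the directors₂.
*the negotiators₁* c-commands the pronoun but from outside its binding domain, and is not c-commanded by it → coindexation permitted.
*the directors₂* c-commands the pronoun within its binding domain → coindexation would violate Principle B.
*the athletes₃*: the pronoun c-commands this R-expression → coindexation would violate Principle C on *the athletes₃*.
*the editors₄*: the pronoun c-commands this R-expression → coindexation would violate Principle C on *the editors₄*.
*the surgeons₅*: the pronoun c-commands this R-expression → coindexation would violate Principle C on *the surgeons₅*.

{1}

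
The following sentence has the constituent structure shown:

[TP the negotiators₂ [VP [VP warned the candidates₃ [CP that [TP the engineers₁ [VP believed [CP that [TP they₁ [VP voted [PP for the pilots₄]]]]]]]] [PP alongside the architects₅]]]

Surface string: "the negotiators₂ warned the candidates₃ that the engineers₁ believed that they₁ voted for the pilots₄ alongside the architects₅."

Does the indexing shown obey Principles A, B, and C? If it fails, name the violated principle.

grammatical

The two coindexed NPs are *the engineers₁* and *they₁*.
*they₁* is a pronoun; nothing c-commands it within its binding domain (the embedded TP.), so Principle B holds trivially.
*the engineers₁* is an R-expression; *they₁* does not c-command it, and no other NP shares its index, so Principle C is satisfied.
All principles are respected.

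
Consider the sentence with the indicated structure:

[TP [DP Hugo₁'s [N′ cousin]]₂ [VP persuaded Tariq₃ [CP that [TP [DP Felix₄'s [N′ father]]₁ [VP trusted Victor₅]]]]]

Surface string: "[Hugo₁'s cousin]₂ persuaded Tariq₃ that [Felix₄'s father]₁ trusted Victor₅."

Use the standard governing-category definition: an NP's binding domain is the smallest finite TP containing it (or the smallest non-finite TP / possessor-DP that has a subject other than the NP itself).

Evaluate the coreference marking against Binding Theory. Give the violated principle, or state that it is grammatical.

grammatical

The two coindexed NPs are *[Felix₄'s father]₁* and *Hugo₁*.
*Hugo₁* is an R-expression; no coindexed NP c-commands it, so Principle C holds.
*[Felix₄'s father]₁* is an R-expression; *Hugo₁* does not c-command it, and no other NP shares its index, so Principle C is satisfied.
All principles are respected.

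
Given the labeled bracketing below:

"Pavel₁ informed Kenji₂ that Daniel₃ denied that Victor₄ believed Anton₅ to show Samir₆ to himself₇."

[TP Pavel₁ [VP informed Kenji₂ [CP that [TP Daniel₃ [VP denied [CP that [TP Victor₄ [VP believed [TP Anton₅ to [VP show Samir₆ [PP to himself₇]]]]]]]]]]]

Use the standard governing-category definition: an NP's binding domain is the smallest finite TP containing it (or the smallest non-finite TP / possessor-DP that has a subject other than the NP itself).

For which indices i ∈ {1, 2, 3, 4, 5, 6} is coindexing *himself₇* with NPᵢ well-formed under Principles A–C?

{5, 6}

*himself* is an anaphor, so Principle A applies: it must be bound in its binding domain.
Binding domain of *himself₇*: the embedded TP, whose subject is Anton₅.
*Pavel₁* c-commands the anaphor but is outside its binding domain → cannot satisfy Principle A.
*Kenji₂* c-commands the anaphor but is outside its binding domain → cannot satisfy Principle A.
*Daniel₃* c-commands the anaphor but is outside its binding domain → cannot satisfy Principle A.
*Victor₄* c-commands the anaphor but is outside its binding domain → cannot satisfy Principle A.
*Anton₅* c-commands the anaphor within its binding domain → licit binder.
*Samir₆* c-commands the anaphor within its binding domain → licit binder.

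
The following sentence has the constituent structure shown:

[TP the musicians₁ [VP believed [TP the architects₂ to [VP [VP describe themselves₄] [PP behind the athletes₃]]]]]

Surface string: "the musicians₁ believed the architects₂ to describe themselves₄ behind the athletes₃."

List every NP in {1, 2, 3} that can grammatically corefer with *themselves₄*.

{2}

*themselves* is an anaphor, so Principle A applies: it must be bound in its binding domain.
Binding domain of *themselves₄*: the embedded TP, whose subject is the architects₂.
*the musicians₁* c-commands the anaphor but is outside its binding domain → cannot satisfy Principle A.
*the architects₂* c-commands the anaphor within its binding domain → licit binder.
*the athletes₃* does not c-command the anaphor → cannot bind it.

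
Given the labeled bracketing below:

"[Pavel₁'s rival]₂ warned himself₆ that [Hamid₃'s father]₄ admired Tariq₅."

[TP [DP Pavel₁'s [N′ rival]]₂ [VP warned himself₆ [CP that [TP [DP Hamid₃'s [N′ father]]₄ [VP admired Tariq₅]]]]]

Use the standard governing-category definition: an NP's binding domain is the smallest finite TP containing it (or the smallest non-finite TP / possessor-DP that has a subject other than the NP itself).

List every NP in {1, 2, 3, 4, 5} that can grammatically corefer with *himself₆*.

*himself* is an anaphor, so Principle A applies: it must be bound in its binding domain.
Binding domain of *himself₆*: the matrix TP, whose subject is [Pavel₁'s rival]₂.
*Pavel₁* does not c-command the anaphor → cannot bind it.
*[Pavel₁'s rival]₂* c-commands the anaphor within its binding domain → licit binder.
*Hamid₃* does not c-command the anaphor → cannot bind it.
*[Hamid₃'s father]₄* does not c-command the anaphor → cannot bind it.
*Tariq₅* does not c-command the anaphor → cannot bind it.

{2}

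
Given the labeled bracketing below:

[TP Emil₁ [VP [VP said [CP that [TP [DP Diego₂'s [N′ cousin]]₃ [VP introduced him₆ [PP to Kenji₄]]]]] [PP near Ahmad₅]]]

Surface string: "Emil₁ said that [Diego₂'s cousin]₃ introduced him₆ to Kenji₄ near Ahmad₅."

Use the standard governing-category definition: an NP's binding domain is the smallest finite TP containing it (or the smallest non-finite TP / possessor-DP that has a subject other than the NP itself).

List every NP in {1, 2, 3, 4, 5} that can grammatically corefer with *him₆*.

*him* is a pronoun, so Principle B applies: it must be free in its binding domain.
Binding domain of *him₆*: the embedded TP, whose subject is [Diego₂'s cousin]₃.
*Emil₁* c-commands the pronoun but from outside its binding domain, and is not c-commanded by it → coindexation permitted.
*Diego₂* and the pronoun do not c-command one another → neither Principle B nor Principle C is at stake; coindexation permitted.
*[Diego₂'s cousin]₃* c-commands the pronoun within its binding domain → coindexation would violate Principle B.
*Kenji₄*: the pronoun c-commands this R-expression → coindexation would violate Principle C on *Kenji₄*.
*Ahmad₅* and the pronoun do not c-command one another → neither Principle B nor Principle C is at stake; coindexation permitted.

{1, 2, 5}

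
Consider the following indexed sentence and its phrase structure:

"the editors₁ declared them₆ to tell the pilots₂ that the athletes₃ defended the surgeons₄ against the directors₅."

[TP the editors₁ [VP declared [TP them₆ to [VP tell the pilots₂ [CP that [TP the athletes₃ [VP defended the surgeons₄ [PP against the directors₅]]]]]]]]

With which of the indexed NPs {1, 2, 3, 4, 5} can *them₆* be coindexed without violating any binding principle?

*them* is a pronoun, so Principle B applies: it must be free in its binding domain.
Binding domain of *them₆*: the matrix TP, whose subject is the editors₁.
*the editors₁* c-commands the pronoun within its binding domain → coindexation would violate Principle B.
*the pilots₂*: the pronoun c-commands this R-expression → coindexation would violate Principle C on *the pilots₂*.
*the athletes₃*: the pronoun c-commands this R-expression → coindexation would violate Principle C on *the athletes₃*.
*the surgeons₄*: the pronoun c-commands this R-expression → coindexation would violate Principle C on *the surgeons₄*.
*the directors₅*: the pronoun c-commands this R-expression → coindexation would violate Principle C on *the directors₅*.

none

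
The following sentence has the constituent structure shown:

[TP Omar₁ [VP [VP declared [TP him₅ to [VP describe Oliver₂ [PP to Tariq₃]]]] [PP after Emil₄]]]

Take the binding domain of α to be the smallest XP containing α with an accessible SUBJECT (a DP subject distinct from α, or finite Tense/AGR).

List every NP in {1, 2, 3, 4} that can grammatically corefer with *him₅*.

*him* is a pronoun, so Principle B applies: it must be free in its binding domain.
Binding domain of *him₅*: the matrix TP, whose subject is Omar₁.
*Omar₁* c-commands the pronoun within its binding domain → coindexation would violate Principle B.
*Oliver₂*: the pronoun c-commands this R-expression → coindexation would violate Principle C on *Oliver₂*.
*Tariq₃*: the pronoun c-commands this R-expression → coindexation would violate Principle C on *Tariq₃*.
*Emil₄* and the pronoun do not c-command one another → neither Principle B nor Principle C is at stake; coindexation permitted.

{4}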